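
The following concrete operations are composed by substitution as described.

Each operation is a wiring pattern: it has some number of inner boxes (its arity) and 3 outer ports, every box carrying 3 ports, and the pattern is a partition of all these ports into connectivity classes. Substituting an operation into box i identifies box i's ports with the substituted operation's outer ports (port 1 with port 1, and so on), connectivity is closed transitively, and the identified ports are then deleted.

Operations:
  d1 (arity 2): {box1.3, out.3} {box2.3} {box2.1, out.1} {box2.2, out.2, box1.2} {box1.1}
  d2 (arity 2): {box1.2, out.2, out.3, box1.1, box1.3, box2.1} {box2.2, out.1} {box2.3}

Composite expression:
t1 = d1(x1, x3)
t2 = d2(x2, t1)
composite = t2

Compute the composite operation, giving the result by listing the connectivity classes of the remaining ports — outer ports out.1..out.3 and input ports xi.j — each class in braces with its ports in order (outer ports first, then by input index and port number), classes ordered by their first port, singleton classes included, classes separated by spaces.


{out.1, x1.2, x3.2} {out.2, out.3, x2.1, x2.2, x2.3, x3.1} {x1.1} {x1.3} {x3.3}

Connectivity passes through glued d2-boundaries; trace each wire chain.
the subtree at d1 composes to {out.1, x3.1} {out.2, x1.2, x3.2} {out.3, x1.3} {x1.1} {x3.3} on (x1, x3); out.j = own outer ports
the subtree at d2 composes to {out.1, x1.2, x3.2} {out.2, out.3, x2.1, x2.2, x2.3, x3.1} {x1.1} {x1.3} {x3.3} on (x2, x1, x3); out.j = own outer ports


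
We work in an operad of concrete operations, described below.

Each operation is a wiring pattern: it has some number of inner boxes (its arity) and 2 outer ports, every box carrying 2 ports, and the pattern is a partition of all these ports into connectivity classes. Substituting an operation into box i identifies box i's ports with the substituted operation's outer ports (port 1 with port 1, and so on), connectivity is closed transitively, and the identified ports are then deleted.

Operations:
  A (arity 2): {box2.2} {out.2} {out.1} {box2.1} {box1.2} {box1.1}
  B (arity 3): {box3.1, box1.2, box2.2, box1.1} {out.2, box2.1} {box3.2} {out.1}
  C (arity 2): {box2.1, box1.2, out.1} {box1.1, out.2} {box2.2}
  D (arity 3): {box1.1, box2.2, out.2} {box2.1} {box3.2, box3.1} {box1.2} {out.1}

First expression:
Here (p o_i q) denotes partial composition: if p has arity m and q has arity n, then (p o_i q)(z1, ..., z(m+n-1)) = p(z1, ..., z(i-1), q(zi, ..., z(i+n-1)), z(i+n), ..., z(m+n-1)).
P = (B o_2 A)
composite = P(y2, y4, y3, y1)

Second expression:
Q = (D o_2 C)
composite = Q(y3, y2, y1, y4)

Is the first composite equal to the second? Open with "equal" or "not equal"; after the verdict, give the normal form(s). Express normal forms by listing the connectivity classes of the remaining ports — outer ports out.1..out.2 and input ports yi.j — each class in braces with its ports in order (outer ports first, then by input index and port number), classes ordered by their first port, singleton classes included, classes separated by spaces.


not equal; the first gives {out.1} {out.2} {y1.1, y2.1, y2.2} {y1.2} {y3.1} {y3.2} {y4.1} {y4.2} and the second {out.1} {out.2, y2.1, y3.1} {y1.1, y2.2} {y1.2} {y3.2} {y4.1, y4.2}


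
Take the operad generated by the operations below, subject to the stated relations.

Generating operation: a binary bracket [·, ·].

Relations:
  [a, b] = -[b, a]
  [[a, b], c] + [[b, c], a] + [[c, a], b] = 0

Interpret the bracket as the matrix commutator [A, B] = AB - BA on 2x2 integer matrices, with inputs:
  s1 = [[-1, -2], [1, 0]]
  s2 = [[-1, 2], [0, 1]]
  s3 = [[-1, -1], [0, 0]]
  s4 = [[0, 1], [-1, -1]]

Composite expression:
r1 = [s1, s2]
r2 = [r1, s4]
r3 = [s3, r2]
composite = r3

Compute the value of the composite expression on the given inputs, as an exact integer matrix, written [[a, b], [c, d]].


[[6, 14], [-6, -6]]


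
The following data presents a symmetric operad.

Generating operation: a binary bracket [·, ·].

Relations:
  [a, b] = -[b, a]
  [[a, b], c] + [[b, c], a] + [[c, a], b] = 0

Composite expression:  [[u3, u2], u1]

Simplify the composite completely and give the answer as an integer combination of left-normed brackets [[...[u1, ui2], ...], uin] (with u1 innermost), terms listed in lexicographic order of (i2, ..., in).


[[u1, u2], u3] - [[u1, u3], u2]

In the tensor algebra, words opening u1 carry the u1-anchored form.
Composite bracket: [[u3, u2], u1]
Under [a, b] = ab - ba we get 4 signed associative words (2^2 = 4).
Coefficients come from the u1-initial words:
  from u1u2u3, sign +1: term +[[u1, u2], u3]
  from u1u3u2, sign -1: term -[[u1, u3], u2]


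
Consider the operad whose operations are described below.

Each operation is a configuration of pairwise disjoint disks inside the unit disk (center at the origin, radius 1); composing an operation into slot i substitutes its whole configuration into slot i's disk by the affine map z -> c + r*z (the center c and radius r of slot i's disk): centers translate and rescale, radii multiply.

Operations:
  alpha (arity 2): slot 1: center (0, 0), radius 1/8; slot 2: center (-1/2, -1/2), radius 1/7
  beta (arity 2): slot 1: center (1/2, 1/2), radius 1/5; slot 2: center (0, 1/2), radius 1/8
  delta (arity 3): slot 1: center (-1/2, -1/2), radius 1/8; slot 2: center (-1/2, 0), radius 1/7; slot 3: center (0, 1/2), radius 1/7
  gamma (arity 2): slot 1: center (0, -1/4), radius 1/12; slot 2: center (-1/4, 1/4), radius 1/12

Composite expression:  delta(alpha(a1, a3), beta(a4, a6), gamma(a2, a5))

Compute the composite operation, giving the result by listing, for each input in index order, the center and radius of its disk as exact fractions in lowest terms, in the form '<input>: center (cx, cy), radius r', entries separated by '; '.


Each a-disk chains the slot maps above it in delta; radii multiply.
tracing a1 down its 2-map path: center (-1/2, -1/2), radius 1/64
tracing a3 down its 2-map path: center (-9/16, -9/16), radius 1/56
tracing a4 down its 2-map path: center (-3/7, 1/14), radius 1/35
tracing a6 down its 2-map path: center (-1/2, 1/14), radius 1/56
tracing a2 down its 2-map path: center (0, 13/28), radius 1/84
tracing a5 down its 2-map path: center (-1/28, 15/28), radius 1/84

a1: center (-1/2, -1/2), radius 1/64; a2: center (0, 13/28), radius 1/84; a3: center (-9/16, -9/16), radius 1/56; a4: center (-3/7, 1/14), radius 1/35; a5: center (-1/28, 15/28), radius 1/84; a6: center (-1/2, 1/14), radius 1/56


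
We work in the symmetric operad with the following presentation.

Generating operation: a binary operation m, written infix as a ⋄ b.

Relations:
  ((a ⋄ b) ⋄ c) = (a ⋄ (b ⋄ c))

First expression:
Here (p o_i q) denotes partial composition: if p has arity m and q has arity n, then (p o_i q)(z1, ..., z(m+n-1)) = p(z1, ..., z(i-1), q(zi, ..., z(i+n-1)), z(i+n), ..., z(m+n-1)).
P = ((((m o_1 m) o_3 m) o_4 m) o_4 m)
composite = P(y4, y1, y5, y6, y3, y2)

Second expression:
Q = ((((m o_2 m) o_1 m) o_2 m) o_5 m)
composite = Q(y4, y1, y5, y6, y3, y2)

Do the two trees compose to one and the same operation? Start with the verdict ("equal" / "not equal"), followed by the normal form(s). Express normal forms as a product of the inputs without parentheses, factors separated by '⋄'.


equal; both compose to y4 ⋄ y1 ⋄ y5 ⋄ y6 ⋄ y3 ⋄ y2


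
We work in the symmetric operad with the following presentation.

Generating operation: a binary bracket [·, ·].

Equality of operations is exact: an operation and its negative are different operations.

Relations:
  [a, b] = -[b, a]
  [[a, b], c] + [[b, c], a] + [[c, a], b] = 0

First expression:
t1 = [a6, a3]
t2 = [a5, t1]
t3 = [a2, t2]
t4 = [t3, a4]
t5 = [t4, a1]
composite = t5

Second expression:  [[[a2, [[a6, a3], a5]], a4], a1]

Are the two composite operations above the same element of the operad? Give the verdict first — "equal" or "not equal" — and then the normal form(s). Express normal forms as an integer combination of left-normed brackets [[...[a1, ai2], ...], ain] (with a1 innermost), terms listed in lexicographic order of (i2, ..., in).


The first expression reduces to -[[[[[a1, a2], a3], a6], a5], a4] + [[[[[a1, a2], a5], a3], a6], a4] - [[[[[a1, a2], a5], a6], a3], a4] + [[[[[a1, a2], a6], a3], a5], a4] + [[[[[a1, a3], a6], a5], a2], a4] + [[[[[a1, a4], a2], a3], a6], a5] - [[[[[a1, a4], a2], a5], a3], a6] + [[[[[a1, a4], a2], a5], a6], a3] - [[[[[a1, a4], a2], a6], a3], a5] - [[[[[a1, a4], a3], a6], a5], a2] + [[[[[a1, a4], a5], a3], a6], a2] - [[[[[a1, a4], a5], a6], a3], a2] + [[[[[a1, a4], a6], a3], a5], a2] - [[[[[a1, a5], a3], a6], a2], a4] + [[[[[a1, a5], a6], a3], a2], a4] - [[[[[a1, a6], a3], a5], a2], a4]
The second expression reduces to [[[[[a1, a2], a3], a6], a5], a4] - [[[[[a1, a2], a5], a3], a6], a4] + [[[[[a1, a2], a5], a6], a3], a4] - [[[[[a1, a2], a6], a3], a5], a4] - [[[[[a1, a3], a6], a5], a2], a4] - [[[[[a1, a4], a2], a3], a6], a5] + [[[[[a1, a4], a2], a5], a3], a6] - [[[[[a1, a4], a2], a5], a6], a3] + [[[[[a1, a4], a2], a6], a3], a5] + [[[[[a1, a4], a3], a6], a5], a2] - [[[[[a1, a4], a5], a3], a6], a2] + [[[[[a1, a4], a5], a6], a3], a2] - [[[[[a1, a4], a6], a3], a5], a2] + [[[[[a1, a5], a3], a6], a2], a4] - [[[[[a1, a5], a6], a3], a2], a4] + [[[[[a1, a6], a3], a5], a2], a4]
The normal forms differ: not equal.

not equal; the first gives -[[[[[a1, a2], a3], a6], a5], a4] + [[[[[a1, a2], a5], a3], a6], a4] - [[[[[a1, a2], a5], a6], a3], a4] + [[[[[a1, a2], a6], a3], a5], a4] + [[[[[a1, a3], a6], a5], a2], a4] + [[[[[a1, a4], a2], a3], a6], a5] - [[[[[a1, a4], a2], a5], a3], a6] + [[[[[a1, a4], a2], a5], a6], a3] - [[[[[a1, a4], a2], a6], a3], a5] - [[[[[a1, a4], a3], a6], a5], a2] + [[[[[a1, a4], a5], a3], a6], a2] - [[[[[a1, a4], a5], a6], a3], a2] + [[[[[a1, a4], a6], a3], a5], a2] - [[[[[a1, a5], a3], a6], a2], a4] + [[[[[a1, a5], a6], a3], a2], a4] - [[[[[a1, a6], a3], a5], a2], a4] and the second [[[[[a1, a2], a3], a6], a5], a4] - [[[[[a1, a2], a5], a3], a6], a4] + [[[[[a1, a2], a5], a6], a3], a4] - [[[[[a1, a2], a6], a3], a5], a4] - [[[[[a1, a3], a6], a5], a2], a4] - [[[[[a1, a4], a2], a3], a6], a5] + [[[[[a1, a4], a2], a5], a3], a6] - [[[[[a1, a4], a2], a5], a6], a3] + [[[[[a1, a4], a2], a6], a3], a5] + [[[[[a1, a4], a3], a6], a5], a2] - [[[[[a1, a4], a5], a3], a6], a2] + [[[[[a1, a4], a5], a6], a3], a2] - [[[[[a1, a4], a6], a3], a5], a2] + [[[[[a1, a5], a3], a6], a2], a4] - [[[[[a1, a5], a6], a3], a2], a4] + [[[[[a1, a6], a3], a5], a2], a4]


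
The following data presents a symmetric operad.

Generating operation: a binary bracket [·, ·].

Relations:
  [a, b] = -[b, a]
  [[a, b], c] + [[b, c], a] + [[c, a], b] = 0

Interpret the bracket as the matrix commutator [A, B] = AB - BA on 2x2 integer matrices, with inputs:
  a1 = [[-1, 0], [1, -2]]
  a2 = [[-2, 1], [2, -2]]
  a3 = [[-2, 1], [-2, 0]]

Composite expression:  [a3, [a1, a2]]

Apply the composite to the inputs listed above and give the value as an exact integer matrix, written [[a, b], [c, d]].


[[0, 0], [0, 0]]

[a1, a2] = [[-1, 1], [-2, 1]]
[a3, [a1, a2]] = [[0, 0], [0, 0]]


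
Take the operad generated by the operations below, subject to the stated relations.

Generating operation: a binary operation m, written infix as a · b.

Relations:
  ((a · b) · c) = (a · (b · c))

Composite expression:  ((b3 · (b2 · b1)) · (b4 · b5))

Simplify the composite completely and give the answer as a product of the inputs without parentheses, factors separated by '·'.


All parenthesizations of m agree; list the b-inputs left to right.
(b2 · b1) collapses to b2 · b1
(b3 · (b2 · b1)) collapses to b3 · b2 · b1
(b4 · b5) collapses to b4 · b5
((b3 · (b2 · b1)) · (b4 · b5)) collapses to b3 · b2 · b1 · b4 · b5

b3 · b2 · b1 · b4 · b5


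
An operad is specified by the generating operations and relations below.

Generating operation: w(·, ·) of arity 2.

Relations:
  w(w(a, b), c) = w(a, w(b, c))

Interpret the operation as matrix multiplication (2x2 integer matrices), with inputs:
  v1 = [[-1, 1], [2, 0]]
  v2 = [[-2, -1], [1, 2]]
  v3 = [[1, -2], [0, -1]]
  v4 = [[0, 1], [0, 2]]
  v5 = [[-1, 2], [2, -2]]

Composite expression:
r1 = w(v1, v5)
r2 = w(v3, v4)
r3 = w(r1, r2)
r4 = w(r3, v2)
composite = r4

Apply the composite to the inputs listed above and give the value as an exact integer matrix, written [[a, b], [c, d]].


[[-1, -2], [-2, -4]]

w(v1, v5) = [[3, -4], [-2, 4]]
w(v3, v4) = [[0, -3], [0, -2]]
w(w(v1, v5), w(v3, v4)) = [[0, -1], [0, -2]]
w(w(w(v1, v5), w(v3, v4)), v2) = [[-1, -2], [-2, -4]]


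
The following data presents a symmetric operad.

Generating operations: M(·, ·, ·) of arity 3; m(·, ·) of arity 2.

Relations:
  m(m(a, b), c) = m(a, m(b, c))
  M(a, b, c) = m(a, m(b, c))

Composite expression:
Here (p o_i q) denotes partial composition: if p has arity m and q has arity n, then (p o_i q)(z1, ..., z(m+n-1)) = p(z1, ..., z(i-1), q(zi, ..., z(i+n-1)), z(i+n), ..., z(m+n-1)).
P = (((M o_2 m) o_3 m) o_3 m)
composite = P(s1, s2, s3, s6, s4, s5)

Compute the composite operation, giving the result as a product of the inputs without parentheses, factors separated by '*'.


s1 * s2 * s3 * s6 * s4 * s5

Key point: M is associative — brackets drop, the s-order remains.
m(s3, s6) collapses to s3 * s6
m(m(s3, s6), s4) collapses to s3 * s6 * s4
m(s2, m(m(s3, s6), s4)) collapses to s2 * s3 * s6 * s4
M(s1, m(s2, m(m(s3, s6), s4)), s5) collapses to s1 * s2 * s3 * s6 * s4 * s5


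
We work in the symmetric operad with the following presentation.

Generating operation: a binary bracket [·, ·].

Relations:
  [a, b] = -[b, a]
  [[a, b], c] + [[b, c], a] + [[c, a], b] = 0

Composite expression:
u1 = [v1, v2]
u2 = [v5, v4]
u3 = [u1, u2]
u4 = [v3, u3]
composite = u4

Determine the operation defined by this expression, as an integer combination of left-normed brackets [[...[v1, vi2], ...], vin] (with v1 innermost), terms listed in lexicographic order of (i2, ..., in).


[[[[v1, v2], v4], v5], v3] - [[[[v1, v2], v5], v4], v3]


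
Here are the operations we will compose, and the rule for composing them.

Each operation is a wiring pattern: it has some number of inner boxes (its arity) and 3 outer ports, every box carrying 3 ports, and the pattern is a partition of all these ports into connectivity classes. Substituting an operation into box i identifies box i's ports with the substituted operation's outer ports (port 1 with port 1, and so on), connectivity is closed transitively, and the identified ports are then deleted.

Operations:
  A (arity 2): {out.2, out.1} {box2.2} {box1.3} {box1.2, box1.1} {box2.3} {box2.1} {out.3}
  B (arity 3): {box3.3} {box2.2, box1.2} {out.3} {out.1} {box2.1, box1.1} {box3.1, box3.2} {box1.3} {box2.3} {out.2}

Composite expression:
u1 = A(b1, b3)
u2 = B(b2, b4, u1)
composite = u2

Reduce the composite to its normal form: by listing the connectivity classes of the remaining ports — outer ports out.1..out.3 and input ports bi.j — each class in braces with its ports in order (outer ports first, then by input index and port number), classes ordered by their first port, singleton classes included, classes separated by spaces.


{out.1} {out.2} {out.3} {b1.1, b1.2} {b1.3} {b2.1, b4.1} {b2.2, b4.2} {b2.3} {b3.1} {b3.2} {b3.3} {b4.3}

Reachability decides: close wires over B-identified ports.
composing A on (b1, b3), with out.j its own outer ports: {out.1, out.2} {out.3} {b1.1, b1.2} {b1.3} {b3.1} {b3.2} {b3.3}
composing B on (b2, b4, b1, b3), with out.j its own outer ports: {out.1} {out.2} {out.3} {b1.1, b1.2} {b1.3} {b2.1, b4.1} {b2.2, b4.2} {b2.3} {b3.1} {b3.2} {b3.3} {b4.3}


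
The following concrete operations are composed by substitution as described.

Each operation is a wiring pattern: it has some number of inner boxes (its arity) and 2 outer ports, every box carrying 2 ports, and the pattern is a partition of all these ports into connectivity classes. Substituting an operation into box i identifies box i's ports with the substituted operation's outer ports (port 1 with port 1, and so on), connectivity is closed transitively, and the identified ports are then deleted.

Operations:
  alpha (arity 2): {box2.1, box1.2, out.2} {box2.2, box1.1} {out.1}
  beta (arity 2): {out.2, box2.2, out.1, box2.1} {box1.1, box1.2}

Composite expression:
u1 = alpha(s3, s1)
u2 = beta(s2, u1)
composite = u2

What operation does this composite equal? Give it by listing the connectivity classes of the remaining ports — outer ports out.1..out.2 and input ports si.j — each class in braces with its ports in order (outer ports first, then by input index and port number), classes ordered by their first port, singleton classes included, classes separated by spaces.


{out.1, out.2, s1.1, s3.2} {s1.2, s3.1} {s2.1, s2.2}


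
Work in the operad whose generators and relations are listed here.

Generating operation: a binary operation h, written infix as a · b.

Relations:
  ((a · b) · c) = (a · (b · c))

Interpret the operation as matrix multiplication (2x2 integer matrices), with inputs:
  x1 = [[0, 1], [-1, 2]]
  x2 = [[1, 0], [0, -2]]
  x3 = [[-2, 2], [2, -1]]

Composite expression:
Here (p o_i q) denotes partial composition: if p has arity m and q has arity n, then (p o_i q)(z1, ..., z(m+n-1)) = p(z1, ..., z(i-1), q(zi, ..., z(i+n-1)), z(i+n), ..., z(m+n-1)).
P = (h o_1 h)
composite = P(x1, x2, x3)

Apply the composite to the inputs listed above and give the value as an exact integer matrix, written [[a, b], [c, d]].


[[-4, 2], [-6, 2]]

(x1 · x2) = [[0, -2], [-1, -4]]
((x1 · x2) · x3) = [[-4, 2], [-6, 2]]


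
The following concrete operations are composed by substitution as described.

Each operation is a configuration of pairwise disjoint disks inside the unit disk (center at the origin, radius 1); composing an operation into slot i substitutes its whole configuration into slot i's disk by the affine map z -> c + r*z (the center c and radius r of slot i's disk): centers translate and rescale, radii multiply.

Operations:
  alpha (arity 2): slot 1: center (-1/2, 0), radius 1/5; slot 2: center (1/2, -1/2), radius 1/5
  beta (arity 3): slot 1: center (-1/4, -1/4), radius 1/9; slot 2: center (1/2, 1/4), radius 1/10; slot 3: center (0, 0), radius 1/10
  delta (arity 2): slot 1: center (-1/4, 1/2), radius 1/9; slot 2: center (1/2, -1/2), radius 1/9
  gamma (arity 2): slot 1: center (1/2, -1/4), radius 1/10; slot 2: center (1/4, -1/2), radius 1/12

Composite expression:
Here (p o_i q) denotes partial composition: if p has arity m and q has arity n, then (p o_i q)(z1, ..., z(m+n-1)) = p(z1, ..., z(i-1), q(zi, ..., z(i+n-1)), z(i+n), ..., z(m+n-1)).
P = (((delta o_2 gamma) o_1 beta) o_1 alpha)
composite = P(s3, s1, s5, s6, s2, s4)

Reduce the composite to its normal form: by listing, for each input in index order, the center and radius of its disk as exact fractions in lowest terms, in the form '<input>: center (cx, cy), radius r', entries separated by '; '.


s1: center (-22/81, 151/324), radius 1/405; s2: center (5/9, -19/36), radius 1/90; s3: center (-23/81, 17/36), radius 1/405; s4: center (19/36, -5/9), radius 1/108; s5: center (-7/36, 19/36), radius 1/90; s6: center (-1/4, 1/2), radius 1/90

Each s-disk chains the slot maps above it in delta; radii multiply.
input s3: applying the 3 nested substitutions gives center (-23/81, 17/36), radius 1/405
input s1: applying the 3 nested substitutions gives center (-22/81, 151/324), radius 1/405
input s5: applying the 2 nested substitutions gives center (-7/36, 19/36), radius 1/90
input s6: applying the 2 nested substitutions gives center (-1/4, 1/2), radius 1/90
input s2: applying the 2 nested substitutions gives center (5/9, -19/36), radius 1/90
input s4: applying the 2 nested substitutions gives center (19/36, -5/9), radius 1/108


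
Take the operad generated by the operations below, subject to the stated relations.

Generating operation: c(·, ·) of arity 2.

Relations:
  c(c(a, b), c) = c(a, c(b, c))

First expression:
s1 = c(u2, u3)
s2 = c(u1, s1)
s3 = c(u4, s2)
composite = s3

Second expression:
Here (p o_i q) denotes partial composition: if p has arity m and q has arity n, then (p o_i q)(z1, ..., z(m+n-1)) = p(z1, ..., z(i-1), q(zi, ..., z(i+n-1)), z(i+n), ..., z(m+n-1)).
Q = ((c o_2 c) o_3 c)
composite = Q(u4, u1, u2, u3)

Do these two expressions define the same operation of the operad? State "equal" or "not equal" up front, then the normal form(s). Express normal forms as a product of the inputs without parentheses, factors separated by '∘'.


Normal form of the first expression: u4 ∘ u1 ∘ u2 ∘ u3
Normal form of the second expression: u4 ∘ u1 ∘ u2 ∘ u3
Identical normal forms: equal.

equal: each reduces to u4 ∘ u1 ∘ u2 ∘ u3


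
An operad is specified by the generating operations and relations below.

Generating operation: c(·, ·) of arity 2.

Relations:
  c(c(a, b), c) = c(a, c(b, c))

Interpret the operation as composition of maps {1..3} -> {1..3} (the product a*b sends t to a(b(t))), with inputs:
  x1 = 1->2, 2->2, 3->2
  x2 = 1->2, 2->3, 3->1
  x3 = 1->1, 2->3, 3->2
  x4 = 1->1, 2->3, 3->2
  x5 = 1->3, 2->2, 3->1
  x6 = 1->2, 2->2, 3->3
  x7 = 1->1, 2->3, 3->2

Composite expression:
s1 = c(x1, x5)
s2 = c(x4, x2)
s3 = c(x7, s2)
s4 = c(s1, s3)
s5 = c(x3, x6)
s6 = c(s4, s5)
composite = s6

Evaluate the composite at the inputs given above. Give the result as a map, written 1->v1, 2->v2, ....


c(x1, x5) = 1->2, 2->2, 3->2
c(x4, x2) = 1->3, 2->2, 3->1
c(x7, c(x4, x2)) = 1->2, 2->3, 3->1
c(c(x1, x5), c(x7, c(x4, x2))) = 1->2, 2->2, 3->2
c(x3, x6) = 1->3, 2->3, 3->2
c(c(c(x1, x5), c(x7, c(x4, x2))), c(x3, x6)) = 1->2, 2->2, 3->2

1->2, 2->2, 3->2


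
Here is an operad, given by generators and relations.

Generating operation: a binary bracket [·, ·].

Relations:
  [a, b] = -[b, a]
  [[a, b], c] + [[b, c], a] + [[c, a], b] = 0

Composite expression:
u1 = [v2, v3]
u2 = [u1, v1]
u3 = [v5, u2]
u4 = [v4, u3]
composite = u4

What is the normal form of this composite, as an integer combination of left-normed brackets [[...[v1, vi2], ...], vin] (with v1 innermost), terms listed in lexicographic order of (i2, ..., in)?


-[[[[v1, v2], v3], v5], v4] + [[[[v1, v3], v2], v5], v4]


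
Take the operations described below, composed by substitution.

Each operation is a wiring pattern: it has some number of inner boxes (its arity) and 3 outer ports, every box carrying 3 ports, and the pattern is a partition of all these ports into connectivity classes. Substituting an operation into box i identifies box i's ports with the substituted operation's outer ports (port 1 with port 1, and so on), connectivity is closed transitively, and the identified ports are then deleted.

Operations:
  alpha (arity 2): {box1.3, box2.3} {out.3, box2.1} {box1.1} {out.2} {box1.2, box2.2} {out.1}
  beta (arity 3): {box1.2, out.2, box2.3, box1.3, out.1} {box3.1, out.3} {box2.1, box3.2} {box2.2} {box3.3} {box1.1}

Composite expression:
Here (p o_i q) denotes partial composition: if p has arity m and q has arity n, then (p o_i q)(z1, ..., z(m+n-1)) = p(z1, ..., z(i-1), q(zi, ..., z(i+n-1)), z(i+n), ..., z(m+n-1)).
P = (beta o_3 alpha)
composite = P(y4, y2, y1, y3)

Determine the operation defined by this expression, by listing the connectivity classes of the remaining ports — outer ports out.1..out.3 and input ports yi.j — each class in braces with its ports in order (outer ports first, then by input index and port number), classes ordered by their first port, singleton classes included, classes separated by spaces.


Connectivity passes through glued beta-boundaries; trace each wire chain.
composing alpha on (y1, y3), with out.j its own outer ports: {out.1} {out.2} {out.3, y3.1} {y1.1} {y1.2, y3.2} {y1.3, y3.3}
composing beta on (y4, y2, y1, y3), with out.j its own outer ports: {out.1, out.2, y2.3, y4.2, y4.3} {out.3} {y1.1} {y1.2, y3.2} {y1.3, y3.3} {y2.1} {y2.2} {y3.1} {y4.1}

{out.1, out.2, y2.3, y4.2, y4.3} {out.3} {y1.1} {y1.2, y3.2} {y1.3, y3.3} {y2.1} {y2.2} {y3.1} {y4.1}


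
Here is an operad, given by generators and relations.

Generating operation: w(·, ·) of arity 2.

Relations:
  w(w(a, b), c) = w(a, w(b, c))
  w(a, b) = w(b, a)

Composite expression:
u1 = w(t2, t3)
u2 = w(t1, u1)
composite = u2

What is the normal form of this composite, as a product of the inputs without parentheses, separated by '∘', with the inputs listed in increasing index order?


t1 ∘ t2 ∘ t3

Key point: w commutes, so take the t-inputs in any fixed order.
w(t2, t3) reduces to t2 ∘ t3
w(t1, w(t2, t3)) reduces to t1 ∘ t2 ∘ t3
putting the inputs in ascending order: t1 ∘ t2 ∘ t3


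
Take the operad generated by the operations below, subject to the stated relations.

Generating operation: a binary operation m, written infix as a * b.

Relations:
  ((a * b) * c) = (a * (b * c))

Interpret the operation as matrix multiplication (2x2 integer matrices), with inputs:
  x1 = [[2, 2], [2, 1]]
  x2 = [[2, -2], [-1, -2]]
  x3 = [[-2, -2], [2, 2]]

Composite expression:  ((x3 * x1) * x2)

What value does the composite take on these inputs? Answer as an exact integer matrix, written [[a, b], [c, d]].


[[-10, 28], [10, -28]]

(x3 * x1) = [[-8, -6], [8, 6]]
((x3 * x1) * x2) = [[-10, 28], [10, -28]]


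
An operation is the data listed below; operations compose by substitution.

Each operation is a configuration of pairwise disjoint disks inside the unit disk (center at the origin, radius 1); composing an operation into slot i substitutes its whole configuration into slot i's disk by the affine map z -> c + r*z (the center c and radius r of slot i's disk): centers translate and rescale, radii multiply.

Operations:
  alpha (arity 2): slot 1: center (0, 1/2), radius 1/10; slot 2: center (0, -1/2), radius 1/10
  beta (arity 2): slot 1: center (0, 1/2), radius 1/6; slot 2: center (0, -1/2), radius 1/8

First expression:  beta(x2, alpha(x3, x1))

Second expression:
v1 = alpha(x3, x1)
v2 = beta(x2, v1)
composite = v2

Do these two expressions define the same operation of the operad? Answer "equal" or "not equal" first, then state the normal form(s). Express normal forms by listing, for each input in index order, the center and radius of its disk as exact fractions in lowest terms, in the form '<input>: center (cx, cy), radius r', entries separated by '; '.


The first expression reduces to x1: center (0, -9/16), radius 1/80; x2: center (0, 1/2), radius 1/6; x3: center (0, -7/16), radius 1/80
The second expression reduces to x1: center (0, -9/16), radius 1/80; x2: center (0, 1/2), radius 1/6; x3: center (0, -7/16), radius 1/80
The forms coincide; equal.

equal: each reduces to x1: center (0, -9/16), radius 1/80; x2: center (0, 1/2), radius 1/6; x3: center (0, -7/16), radius 1/80


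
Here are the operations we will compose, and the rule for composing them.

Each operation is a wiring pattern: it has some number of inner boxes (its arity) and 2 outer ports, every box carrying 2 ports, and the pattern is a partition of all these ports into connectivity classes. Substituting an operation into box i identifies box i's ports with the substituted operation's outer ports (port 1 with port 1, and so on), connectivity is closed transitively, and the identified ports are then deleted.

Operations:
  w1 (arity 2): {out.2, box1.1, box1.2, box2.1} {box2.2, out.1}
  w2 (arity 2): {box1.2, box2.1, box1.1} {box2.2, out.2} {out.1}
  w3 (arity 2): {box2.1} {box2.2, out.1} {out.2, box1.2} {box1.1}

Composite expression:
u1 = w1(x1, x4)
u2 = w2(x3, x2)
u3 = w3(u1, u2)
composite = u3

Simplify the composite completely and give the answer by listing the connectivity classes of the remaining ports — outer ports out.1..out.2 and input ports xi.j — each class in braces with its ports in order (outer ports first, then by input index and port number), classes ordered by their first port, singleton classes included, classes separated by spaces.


Substituting into w3 glues patterns; closure does the rest.
composing w1 on (x1, x4), with out.j its own outer ports: {out.1, x4.2} {out.2, x1.1, x1.2, x4.1}
composing w2 on (x3, x2), with out.j its own outer ports: {out.1} {out.2, x2.2} {x2.1, x3.1, x3.2}
composing w3 on (x1, x4, x3, x2), with out.j its own outer ports: {out.1, x2.2} {out.2, x1.1, x1.2, x4.1} {x2.1, x3.1, x3.2} {x4.2}

{out.1, x2.2} {out.2, x1.1, x1.2, x4.1} {x2.1, x3.1, x3.2} {x4.2}


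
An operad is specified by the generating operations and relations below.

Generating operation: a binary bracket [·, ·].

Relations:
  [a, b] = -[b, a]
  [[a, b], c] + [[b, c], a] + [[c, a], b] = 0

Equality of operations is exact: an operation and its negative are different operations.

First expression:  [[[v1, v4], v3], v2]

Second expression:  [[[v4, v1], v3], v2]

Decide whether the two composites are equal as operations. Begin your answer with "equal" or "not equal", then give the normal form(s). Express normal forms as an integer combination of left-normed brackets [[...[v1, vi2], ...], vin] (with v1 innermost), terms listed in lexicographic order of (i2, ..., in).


In normal form, the first expression is [[[v1, v4], v3], v2]
In normal form, the second expression is -[[[v1, v4], v3], v2]
The normal forms differ: not equal.

not equal; first: [[[v1, v4], v3], v2]; second: -[[[v1, v4], v3], v2]


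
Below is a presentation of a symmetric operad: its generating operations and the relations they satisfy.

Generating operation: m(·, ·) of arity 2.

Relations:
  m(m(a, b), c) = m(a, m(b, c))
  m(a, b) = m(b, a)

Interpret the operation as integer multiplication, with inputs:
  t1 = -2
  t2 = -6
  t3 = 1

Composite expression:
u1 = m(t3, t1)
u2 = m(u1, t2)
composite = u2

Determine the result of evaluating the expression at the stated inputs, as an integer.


12

m(t3, t1) = -2
m(m(t3, t1), t2) = 12


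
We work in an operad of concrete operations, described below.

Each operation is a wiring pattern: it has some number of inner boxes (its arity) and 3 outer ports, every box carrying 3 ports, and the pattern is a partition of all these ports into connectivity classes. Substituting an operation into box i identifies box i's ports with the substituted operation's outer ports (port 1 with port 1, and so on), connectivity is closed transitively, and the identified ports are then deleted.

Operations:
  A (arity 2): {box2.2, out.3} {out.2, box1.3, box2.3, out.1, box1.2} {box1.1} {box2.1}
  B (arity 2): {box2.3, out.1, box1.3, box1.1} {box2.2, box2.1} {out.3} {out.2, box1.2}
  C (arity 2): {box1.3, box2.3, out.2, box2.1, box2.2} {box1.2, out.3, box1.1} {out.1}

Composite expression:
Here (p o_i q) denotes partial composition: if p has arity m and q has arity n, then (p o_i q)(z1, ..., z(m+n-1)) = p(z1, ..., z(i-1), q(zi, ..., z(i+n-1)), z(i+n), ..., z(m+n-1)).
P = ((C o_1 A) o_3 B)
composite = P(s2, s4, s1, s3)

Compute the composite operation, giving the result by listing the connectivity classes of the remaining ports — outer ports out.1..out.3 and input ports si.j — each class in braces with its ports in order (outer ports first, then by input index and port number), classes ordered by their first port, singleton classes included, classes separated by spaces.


After gluing at C, chains via deleted ports link the s-ports.
after A, the pattern on (s2, s4) reads {out.1, out.2, s2.2, s2.3, s4.3} {out.3, s4.2} {s2.1} {s4.1} (out.j = its outer ports)
after B, the pattern on (s1, s3) reads {out.1, s1.1, s1.3, s3.3} {out.2, s1.2} {out.3} {s3.1, s3.2} (out.j = its outer ports)
after C, the pattern on (s2, s4, s1, s3) reads {out.1} {out.2, s1.1, s1.2, s1.3, s3.3, s4.2} {out.3, s2.2, s2.3, s4.3} {s2.1} {s3.1, s3.2} {s4.1} (out.j = its outer ports)

{out.1} {out.2, s1.1, s1.2, s1.3, s3.3, s4.2} {out.3, s2.2, s2.3, s4.3} {s2.1} {s3.1, s3.2} {s4.1}


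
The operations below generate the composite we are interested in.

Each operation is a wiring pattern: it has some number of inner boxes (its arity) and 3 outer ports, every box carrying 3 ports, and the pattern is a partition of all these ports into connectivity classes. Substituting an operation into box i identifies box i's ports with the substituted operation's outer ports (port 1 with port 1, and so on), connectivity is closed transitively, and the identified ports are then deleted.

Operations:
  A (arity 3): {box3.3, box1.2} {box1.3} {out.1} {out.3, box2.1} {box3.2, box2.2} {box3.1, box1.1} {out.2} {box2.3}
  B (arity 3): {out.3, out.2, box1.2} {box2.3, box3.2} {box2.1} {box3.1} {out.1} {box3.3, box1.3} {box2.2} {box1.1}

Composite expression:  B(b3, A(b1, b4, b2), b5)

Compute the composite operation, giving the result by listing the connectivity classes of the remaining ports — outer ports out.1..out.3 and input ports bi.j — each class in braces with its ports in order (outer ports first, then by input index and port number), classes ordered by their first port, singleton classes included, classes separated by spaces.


Substituting into B glues patterns; closure does the rest.
the subtree at A composes to {out.1} {out.2} {out.3, b4.1} {b1.1, b2.1} {b1.2, b2.3} {b1.3} {b2.2, b4.2} {b4.3} on (b1, b4, b2); out.j = own outer ports
the subtree at B composes to {out.1} {out.2, out.3, b3.2} {b1.1, b2.1} {b1.2, b2.3} {b1.3} {b2.2, b4.2} {b3.1} {b3.3, b5.3} {b4.1, b5.2} {b4.3} {b5.1} on (b3, b1, b4, b2, b5); out.j = own outer ports

{out.1} {out.2, out.3, b3.2} {b1.1, b2.1} {b1.2, b2.3} {b1.3} {b2.2, b4.2} {b3.1} {b3.3, b5.3} {b4.1, b5.2} {b4.3} {b5.1}


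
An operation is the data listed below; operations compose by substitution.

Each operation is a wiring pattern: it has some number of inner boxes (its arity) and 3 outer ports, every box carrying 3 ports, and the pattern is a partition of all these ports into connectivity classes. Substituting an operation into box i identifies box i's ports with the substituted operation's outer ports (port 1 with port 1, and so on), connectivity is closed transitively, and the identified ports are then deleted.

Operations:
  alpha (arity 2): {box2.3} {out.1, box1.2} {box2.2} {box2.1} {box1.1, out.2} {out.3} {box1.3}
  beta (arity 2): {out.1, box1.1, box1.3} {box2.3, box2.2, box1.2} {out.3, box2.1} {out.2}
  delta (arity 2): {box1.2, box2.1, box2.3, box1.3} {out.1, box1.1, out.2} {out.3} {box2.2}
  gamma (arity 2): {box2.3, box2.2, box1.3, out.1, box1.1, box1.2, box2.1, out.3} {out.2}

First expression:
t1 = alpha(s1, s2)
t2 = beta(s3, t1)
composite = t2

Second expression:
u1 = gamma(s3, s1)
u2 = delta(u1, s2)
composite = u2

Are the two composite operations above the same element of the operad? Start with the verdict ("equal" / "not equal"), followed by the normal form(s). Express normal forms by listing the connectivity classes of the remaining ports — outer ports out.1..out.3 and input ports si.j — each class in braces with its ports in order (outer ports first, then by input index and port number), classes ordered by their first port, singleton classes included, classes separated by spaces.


In normal form, the first expression is {out.1, s3.1, s3.3} {out.2} {out.3, s1.2} {s1.1, s3.2} {s1.3} {s2.1} {s2.2} {s2.3}
In normal form, the second expression is {out.1, out.2, s1.1, s1.2, s1.3, s2.1, s2.3, s3.1, s3.2, s3.3} {out.3} {s2.2}
No match — not equal.

not equal: they reduce to {out.1, s3.1, s3.3} {out.2} {out.3, s1.2} {s1.1, s3.2} {s1.3} {s2.1} {s2.2} {s2.3} and {out.1, out.2, s1.1, s1.2, s1.3, s2.1, s2.3, s3.1, s3.2, s3.3} {out.3} {s2.2}


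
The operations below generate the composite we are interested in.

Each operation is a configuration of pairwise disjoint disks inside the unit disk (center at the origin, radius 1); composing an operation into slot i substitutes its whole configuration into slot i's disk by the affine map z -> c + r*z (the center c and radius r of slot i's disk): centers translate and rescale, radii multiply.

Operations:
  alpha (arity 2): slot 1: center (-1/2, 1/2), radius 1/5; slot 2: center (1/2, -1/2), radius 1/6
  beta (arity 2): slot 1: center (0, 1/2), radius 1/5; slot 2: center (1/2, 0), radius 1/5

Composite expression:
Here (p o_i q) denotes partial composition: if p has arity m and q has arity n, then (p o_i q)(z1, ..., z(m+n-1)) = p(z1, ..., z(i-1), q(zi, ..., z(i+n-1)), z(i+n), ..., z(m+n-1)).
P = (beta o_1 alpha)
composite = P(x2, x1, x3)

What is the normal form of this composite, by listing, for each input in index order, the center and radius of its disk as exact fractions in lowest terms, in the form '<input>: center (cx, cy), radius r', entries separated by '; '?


x1: center (1/10, 2/5), radius 1/30; x2: center (-1/10, 3/5), radius 1/25; x3: center (1/2, 0), radius 1/5


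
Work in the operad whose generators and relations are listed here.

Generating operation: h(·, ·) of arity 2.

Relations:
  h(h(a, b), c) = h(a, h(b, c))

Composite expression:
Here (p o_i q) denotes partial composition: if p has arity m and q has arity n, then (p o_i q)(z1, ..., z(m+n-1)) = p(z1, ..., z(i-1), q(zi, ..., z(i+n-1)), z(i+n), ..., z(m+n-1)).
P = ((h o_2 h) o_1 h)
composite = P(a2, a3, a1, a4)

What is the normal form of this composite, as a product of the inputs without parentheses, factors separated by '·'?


a2 · a3 · a1 · a4

The h-tree's shape is irrelevant; the a-reading-order decides.
h(a2, a3) collapses to a2 · a3
h(a1, a4) collapses to a1 · a4
h(h(a2, a3), h(a1, a4)) collapses to a2 · a3 · a1 · a4


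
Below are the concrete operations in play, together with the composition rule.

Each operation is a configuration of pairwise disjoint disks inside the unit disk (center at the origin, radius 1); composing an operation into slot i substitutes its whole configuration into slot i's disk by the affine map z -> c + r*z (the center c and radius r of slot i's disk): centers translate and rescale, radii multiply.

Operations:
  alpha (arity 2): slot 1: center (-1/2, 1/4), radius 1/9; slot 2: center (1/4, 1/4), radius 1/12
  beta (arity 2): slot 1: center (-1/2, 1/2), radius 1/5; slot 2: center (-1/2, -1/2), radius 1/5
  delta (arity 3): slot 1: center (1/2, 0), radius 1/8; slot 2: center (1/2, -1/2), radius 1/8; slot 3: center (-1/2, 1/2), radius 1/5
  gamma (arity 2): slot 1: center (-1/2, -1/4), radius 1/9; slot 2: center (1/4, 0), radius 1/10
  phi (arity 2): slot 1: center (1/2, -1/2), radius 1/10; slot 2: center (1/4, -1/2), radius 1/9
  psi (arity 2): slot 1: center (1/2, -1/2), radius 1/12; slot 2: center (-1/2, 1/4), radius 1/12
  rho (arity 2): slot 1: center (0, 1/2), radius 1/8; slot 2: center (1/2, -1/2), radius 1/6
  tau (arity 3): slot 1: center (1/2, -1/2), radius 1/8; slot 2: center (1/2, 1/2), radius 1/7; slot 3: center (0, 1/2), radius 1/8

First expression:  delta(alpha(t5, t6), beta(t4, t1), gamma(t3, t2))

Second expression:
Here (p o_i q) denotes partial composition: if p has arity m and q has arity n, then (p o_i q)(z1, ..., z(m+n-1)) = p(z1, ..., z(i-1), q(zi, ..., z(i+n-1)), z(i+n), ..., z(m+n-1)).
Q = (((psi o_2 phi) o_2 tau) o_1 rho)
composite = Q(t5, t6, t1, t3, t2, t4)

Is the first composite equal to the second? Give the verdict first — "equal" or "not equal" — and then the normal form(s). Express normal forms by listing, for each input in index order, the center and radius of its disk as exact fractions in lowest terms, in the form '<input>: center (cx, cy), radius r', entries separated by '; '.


not equal; first: t1: center (7/16, -9/16), radius 1/40; t2: center (-9/20, 1/2), radius 1/50; t3: center (-3/5, 9/20), radius 1/45; t4: center (7/16, -7/16), radius 1/40; t5: center (7/16, 1/32), radius 1/72; t6: center (17/32, 1/32), radius 1/96; second: t1: center (-109/240, 49/240), radius 1/960; t2: center (-11/24, 17/80), radius 1/960; t3: center (-109/240, 17/80), radius 1/840; t4: center (-23/48, 5/24), radius 1/108; t5: center (1/2, -11/24), radius 1/96; t6: center (13/24, -13/24), radius 1/72


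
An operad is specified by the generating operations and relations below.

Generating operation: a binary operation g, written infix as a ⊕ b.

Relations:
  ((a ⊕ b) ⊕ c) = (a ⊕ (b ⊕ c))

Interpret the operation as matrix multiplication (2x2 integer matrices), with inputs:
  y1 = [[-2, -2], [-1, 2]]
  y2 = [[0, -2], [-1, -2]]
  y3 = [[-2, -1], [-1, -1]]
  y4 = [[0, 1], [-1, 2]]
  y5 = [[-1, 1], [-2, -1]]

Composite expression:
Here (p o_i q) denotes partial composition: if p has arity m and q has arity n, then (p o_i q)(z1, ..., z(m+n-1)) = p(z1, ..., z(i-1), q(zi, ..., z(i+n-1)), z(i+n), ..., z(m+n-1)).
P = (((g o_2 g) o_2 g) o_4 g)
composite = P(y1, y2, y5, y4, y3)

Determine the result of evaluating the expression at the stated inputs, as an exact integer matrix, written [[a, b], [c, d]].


(y2 ⊕ y5) = [[4, 2], [5, 1]]
(y4 ⊕ y3) = [[-1, -1], [0, -1]]
((y2 ⊕ y5) ⊕ (y4 ⊕ y3)) = [[-4, -6], [-5, -6]]
(y1 ⊕ ((y2 ⊕ y5) ⊕ (y4 ⊕ y3))) = [[18, 24], [-6, -6]]

[[18, 24], [-6, -6]]
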